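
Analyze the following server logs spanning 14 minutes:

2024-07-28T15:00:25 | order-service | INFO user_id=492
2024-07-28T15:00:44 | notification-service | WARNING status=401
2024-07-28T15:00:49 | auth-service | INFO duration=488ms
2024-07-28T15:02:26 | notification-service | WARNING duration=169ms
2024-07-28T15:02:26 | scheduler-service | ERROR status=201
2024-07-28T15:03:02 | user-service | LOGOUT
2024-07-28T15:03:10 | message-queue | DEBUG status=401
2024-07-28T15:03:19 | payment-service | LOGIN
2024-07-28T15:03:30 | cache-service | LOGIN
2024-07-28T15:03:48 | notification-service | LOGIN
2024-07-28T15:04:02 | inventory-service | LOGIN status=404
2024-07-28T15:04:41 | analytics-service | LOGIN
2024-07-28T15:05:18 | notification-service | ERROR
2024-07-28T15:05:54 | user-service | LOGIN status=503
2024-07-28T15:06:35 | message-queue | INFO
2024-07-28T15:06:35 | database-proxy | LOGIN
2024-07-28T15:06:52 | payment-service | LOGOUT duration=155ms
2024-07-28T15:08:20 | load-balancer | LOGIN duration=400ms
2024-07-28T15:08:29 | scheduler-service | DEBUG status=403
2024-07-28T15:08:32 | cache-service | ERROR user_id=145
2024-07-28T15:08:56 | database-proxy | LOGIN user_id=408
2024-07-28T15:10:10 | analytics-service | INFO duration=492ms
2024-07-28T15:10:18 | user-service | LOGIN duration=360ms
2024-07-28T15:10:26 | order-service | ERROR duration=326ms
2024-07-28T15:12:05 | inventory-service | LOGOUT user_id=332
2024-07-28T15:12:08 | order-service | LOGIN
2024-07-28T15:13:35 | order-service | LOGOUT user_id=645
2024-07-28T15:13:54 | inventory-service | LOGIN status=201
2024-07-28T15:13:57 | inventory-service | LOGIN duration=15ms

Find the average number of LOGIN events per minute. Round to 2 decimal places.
0.93

To calculate the rate:

1. Count total LOGIN events: 13
2. Total time period: 14 minutes
3. Rate = 13 / 14 = 0.93 events per minute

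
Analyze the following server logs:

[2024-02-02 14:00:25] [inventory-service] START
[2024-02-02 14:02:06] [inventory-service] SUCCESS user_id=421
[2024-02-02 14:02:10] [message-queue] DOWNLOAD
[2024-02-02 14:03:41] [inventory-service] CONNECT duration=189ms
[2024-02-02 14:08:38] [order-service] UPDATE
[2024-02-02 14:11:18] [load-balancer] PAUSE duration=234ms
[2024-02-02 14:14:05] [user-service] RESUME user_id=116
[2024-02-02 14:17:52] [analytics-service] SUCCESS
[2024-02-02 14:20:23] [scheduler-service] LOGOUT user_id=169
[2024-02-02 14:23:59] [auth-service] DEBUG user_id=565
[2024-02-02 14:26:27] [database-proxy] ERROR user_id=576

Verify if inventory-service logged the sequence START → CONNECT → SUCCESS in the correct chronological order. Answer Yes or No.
No

To verify sequence order:

1. Find all events in sequence START → CONNECT → SUCCESS for inventory-service
2. Extract their timestamps
3. Check if timestamps are in ascending order
4. Result: No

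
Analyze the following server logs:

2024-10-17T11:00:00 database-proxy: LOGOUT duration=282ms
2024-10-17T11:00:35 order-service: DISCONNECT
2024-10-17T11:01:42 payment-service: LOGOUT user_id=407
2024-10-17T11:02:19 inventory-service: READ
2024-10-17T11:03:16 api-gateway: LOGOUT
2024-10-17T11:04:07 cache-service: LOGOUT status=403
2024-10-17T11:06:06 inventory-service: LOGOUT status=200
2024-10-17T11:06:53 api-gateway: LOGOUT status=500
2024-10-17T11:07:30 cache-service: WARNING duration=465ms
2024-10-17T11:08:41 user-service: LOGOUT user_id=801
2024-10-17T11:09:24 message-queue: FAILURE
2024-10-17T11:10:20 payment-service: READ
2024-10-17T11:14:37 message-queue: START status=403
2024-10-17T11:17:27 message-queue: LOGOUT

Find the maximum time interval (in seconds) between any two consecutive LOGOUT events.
526

To find the longest gap:

1. Extract all LOGOUT events in chronological order
2. Calculate time differences between consecutive events
3. Find the maximum difference
4. Longest gap: 526 seconds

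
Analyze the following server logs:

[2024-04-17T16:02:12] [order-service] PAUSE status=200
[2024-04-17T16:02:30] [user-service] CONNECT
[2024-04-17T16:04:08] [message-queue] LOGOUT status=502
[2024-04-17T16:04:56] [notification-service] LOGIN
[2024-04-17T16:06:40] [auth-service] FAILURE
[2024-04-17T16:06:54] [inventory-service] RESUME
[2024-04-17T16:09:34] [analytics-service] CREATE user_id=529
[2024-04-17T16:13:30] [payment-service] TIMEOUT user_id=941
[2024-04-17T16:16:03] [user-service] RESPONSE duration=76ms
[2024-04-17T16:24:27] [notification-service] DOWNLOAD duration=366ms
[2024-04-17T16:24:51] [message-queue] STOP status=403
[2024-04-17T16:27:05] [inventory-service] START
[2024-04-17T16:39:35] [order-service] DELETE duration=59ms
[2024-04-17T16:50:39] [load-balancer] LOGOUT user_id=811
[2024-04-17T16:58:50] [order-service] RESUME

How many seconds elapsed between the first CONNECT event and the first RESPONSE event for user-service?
813

To find the time between events:

1. Locate the first CONNECT event for user-service: 2024-04-17T16:02:30
2. Locate the first RESPONSE event for user-service: 2024-04-17T16:16:03
3. Calculate the difference: 2024-04-17T16:16:03 - 2024-04-17T16:02:30 = 813 seconds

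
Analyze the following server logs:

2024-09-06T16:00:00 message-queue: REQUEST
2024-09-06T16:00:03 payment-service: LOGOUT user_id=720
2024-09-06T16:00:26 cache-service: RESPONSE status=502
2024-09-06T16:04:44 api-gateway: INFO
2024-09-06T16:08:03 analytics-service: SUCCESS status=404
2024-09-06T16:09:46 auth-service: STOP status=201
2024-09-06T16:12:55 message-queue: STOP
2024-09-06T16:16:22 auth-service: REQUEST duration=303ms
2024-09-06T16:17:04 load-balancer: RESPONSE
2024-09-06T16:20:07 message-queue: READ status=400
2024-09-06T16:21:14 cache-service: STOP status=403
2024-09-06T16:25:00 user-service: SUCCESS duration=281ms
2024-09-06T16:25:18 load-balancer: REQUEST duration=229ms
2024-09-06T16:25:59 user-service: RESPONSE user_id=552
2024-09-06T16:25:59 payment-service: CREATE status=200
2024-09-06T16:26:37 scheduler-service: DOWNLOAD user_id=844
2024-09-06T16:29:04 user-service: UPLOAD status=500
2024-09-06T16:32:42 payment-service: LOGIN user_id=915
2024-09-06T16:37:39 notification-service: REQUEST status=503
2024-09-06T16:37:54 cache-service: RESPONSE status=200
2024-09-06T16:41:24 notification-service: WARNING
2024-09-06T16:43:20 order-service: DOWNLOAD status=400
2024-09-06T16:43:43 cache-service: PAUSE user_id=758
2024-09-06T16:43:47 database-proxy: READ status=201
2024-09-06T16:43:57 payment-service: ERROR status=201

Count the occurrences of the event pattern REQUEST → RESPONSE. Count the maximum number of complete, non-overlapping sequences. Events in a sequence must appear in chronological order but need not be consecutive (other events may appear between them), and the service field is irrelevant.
4

To count sequences:

1. Look for pattern: REQUEST → RESPONSE
2. Greedily scan the log in chronological order, matching each sequence element in turn (ignoring service)
3. Each time the full pattern completes, increment the count and restart matching from the next event
4. Complete non-overlapping sequences found: 4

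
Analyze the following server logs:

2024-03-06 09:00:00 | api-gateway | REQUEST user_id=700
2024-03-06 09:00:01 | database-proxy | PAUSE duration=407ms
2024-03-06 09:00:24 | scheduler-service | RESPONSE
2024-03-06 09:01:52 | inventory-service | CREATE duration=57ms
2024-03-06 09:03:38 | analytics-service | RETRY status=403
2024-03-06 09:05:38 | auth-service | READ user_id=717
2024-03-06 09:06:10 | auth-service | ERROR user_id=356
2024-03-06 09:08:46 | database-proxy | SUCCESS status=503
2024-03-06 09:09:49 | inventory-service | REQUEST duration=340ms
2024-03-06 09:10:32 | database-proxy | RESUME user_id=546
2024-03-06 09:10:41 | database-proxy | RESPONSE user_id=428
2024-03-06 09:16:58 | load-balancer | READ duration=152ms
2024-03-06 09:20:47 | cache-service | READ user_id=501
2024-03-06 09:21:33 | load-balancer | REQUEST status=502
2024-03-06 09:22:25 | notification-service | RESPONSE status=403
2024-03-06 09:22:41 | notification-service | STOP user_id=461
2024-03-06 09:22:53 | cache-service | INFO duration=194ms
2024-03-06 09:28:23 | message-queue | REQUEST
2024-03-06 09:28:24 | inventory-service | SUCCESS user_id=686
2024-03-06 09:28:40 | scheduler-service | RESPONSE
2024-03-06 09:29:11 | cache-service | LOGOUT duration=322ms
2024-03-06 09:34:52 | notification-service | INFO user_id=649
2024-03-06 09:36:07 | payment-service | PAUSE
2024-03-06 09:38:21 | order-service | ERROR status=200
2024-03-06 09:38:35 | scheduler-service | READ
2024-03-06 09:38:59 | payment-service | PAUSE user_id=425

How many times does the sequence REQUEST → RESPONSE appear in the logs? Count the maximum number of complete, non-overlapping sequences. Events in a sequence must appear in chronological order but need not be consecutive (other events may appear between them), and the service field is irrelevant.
4

To count sequences:

1. Look for pattern: REQUEST → RESPONSE
2. Greedily scan the log in chronological order, matching each sequence element in turn (ignoring service)
3. Each time the full pattern completes, increment the count and restart matching from the next event
4. Complete non-overlapping sequences found: 4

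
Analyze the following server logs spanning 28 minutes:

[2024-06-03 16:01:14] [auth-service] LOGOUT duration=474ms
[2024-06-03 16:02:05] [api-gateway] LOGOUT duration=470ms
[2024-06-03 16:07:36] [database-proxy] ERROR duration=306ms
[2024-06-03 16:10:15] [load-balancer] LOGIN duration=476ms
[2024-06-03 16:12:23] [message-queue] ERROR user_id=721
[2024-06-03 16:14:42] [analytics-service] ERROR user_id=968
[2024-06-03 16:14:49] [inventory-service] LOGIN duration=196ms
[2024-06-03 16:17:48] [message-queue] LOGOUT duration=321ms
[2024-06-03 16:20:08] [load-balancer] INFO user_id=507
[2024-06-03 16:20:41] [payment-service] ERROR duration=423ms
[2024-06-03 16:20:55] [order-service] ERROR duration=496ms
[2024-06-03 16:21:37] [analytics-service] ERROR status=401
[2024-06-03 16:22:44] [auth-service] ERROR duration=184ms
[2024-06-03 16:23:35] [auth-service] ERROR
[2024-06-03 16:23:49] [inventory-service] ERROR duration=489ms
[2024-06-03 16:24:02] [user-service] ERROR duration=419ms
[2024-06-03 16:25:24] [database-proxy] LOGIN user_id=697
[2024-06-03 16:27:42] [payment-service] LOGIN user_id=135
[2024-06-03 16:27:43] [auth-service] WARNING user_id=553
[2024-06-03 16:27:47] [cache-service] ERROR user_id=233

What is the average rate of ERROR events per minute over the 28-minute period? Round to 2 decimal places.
0.39

To calculate the rate:

1. Count total ERROR events: 11
2. Total time period: 28 minutes
3. Rate = 11 / 28 = 0.39 events per minute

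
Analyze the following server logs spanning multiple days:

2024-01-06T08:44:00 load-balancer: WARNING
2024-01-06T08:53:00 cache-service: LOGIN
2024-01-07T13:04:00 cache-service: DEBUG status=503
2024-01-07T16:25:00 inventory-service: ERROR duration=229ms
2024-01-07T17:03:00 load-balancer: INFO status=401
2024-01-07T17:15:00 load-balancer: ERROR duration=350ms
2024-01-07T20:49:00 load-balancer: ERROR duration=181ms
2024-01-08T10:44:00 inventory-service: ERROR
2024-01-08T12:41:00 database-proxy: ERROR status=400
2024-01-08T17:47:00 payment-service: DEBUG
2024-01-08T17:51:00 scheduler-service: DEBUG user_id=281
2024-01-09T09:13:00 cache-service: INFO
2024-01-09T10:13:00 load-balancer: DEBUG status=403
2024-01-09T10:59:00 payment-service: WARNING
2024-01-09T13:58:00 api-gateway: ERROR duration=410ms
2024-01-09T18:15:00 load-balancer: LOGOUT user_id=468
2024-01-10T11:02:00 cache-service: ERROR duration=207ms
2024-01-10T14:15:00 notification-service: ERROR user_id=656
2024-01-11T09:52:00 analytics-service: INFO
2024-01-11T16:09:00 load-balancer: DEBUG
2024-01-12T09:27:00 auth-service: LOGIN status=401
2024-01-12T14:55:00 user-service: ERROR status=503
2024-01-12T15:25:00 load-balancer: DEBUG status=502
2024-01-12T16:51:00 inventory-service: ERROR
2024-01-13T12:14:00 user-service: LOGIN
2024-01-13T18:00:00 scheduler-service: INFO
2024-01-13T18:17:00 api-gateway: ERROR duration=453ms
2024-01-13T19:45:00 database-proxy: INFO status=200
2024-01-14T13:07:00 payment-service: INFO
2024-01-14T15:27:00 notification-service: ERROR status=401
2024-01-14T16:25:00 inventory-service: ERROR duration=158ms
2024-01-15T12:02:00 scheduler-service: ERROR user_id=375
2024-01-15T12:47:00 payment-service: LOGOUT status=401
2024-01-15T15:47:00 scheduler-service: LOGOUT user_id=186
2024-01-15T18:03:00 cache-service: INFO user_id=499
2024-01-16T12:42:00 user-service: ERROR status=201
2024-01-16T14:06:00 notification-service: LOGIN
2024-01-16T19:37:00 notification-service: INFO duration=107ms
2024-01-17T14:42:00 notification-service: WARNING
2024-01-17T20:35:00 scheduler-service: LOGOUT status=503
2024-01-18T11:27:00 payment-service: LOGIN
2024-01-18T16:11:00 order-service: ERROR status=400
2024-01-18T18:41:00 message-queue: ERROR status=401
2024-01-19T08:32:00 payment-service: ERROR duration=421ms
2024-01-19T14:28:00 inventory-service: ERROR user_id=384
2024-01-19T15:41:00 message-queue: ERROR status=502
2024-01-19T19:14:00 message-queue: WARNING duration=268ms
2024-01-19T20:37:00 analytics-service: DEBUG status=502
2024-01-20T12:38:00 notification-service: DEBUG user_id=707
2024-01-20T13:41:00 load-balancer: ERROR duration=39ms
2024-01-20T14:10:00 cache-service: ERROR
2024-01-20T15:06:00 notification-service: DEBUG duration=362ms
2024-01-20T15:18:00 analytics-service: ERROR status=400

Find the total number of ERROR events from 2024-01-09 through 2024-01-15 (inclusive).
9

To filter by date range:

1. Date range: 2024-01-09 through 2024-01-15, both dates inclusive
2. Filter for ERROR events whose date falls in this range
3. Count matching events: 9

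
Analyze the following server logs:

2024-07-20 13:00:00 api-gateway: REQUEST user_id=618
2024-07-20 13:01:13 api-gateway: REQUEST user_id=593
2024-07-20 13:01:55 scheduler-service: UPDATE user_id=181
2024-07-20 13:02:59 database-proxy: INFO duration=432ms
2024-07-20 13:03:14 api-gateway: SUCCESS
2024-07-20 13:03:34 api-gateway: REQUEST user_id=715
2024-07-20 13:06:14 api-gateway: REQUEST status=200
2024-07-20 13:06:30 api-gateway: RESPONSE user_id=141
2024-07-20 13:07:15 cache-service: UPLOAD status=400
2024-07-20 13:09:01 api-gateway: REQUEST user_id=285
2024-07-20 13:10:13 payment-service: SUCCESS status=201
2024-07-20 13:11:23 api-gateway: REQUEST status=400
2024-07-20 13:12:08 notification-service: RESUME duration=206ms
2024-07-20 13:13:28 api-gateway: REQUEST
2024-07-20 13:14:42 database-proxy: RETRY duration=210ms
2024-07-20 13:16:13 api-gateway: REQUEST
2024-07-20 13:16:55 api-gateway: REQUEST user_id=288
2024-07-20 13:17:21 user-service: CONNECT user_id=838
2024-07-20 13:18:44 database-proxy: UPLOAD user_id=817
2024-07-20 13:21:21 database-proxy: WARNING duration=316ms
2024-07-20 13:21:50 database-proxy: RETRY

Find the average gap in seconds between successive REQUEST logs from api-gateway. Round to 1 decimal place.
126.9

To calculate average interval:

1. Find all REQUEST events for api-gateway in order
2. Calculate time gaps between consecutive events
3. Compute mean of gaps: 1015 / 8 = 126.9 seconds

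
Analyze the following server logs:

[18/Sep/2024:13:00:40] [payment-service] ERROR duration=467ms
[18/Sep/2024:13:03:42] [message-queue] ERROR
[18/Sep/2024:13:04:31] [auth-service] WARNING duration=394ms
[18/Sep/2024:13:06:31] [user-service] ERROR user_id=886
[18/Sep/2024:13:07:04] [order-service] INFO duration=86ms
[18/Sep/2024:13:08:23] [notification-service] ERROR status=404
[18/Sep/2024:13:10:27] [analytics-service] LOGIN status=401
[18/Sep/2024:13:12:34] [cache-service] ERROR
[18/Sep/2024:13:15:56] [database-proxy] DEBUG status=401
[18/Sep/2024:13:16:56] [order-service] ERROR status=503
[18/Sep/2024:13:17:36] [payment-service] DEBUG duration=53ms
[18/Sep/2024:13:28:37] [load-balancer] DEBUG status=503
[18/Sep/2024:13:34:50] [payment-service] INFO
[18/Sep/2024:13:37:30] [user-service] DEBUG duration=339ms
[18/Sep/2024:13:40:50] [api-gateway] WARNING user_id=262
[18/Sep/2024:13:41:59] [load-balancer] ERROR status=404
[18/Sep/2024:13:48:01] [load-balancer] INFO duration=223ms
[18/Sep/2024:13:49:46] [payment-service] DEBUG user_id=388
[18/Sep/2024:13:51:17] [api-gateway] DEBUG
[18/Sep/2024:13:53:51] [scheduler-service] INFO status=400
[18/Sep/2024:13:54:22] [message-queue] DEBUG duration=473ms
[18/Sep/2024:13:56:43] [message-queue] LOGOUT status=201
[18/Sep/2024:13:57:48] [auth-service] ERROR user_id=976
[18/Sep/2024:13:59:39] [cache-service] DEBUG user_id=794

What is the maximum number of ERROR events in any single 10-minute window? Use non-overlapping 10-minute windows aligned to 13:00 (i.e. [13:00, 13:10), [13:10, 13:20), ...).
4

To find the burst window:

1. Divide the log period into non-overlapping 10-minute windows starting at 13:00
2. Count ERROR events in each window
3. Find the window with maximum count
4. Maximum events in a window: 4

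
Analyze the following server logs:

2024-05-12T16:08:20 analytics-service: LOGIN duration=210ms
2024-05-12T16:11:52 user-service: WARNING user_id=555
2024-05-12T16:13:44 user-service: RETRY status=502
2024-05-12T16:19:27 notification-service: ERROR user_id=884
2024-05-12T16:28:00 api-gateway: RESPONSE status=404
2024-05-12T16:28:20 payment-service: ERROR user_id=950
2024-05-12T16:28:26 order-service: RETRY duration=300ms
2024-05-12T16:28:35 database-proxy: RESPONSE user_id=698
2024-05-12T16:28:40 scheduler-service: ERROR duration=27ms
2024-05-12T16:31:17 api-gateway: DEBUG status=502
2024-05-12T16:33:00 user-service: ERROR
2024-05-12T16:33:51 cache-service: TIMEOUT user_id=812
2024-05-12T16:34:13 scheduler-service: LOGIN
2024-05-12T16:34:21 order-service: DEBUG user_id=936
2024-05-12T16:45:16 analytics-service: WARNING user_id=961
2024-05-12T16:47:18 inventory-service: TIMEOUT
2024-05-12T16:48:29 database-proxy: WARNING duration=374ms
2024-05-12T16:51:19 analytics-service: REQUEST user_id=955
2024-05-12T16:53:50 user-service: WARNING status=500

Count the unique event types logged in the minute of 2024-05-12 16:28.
3

To count unique event types:

1. Filter events in the minute starting at 2024-05-12 16:28
2. Extract event types from matching entries
3. Count unique types: 3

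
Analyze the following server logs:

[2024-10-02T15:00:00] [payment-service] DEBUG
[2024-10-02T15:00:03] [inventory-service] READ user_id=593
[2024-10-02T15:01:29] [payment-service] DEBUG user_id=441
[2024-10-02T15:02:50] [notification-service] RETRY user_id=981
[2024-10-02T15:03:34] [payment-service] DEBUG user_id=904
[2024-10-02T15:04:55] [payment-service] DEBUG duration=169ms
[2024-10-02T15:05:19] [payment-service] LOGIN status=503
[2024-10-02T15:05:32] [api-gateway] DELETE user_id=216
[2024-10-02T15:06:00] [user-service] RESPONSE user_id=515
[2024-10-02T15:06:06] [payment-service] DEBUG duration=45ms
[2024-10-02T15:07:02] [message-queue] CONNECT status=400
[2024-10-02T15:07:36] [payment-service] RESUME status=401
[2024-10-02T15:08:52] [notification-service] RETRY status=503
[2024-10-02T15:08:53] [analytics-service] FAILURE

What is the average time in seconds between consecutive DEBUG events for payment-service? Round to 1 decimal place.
91.5

To calculate average interval:

1. Find all DEBUG events for payment-service in order
2. Calculate time gaps between consecutive events
3. Compute mean of gaps: 366 / 4 = 91.5 seconds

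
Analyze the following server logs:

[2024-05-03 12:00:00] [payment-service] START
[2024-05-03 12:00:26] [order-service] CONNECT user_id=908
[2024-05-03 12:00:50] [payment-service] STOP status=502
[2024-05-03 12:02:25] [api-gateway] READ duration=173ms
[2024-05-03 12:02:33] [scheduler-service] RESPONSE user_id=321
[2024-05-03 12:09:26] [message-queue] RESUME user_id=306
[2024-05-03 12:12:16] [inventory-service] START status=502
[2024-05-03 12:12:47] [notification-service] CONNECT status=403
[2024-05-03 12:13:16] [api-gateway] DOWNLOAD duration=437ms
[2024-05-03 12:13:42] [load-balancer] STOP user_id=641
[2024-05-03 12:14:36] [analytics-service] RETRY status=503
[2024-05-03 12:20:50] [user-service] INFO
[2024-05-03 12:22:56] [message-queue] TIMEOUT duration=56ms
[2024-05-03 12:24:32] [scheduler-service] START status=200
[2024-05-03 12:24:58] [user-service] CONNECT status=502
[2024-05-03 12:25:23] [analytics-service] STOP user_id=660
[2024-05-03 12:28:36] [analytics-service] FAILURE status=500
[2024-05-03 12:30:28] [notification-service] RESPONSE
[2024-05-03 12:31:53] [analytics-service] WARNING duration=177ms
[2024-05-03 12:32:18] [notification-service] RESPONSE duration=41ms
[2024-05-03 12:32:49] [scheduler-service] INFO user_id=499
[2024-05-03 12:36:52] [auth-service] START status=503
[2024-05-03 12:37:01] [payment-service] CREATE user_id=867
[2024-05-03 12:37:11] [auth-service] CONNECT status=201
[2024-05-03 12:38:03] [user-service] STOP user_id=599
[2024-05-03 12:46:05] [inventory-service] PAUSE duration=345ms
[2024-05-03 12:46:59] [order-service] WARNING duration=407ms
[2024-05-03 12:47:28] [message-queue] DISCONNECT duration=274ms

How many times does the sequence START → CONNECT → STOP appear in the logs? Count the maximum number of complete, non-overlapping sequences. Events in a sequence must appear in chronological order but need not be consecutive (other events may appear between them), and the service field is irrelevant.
4

To count sequences:

1. Look for pattern: START → CONNECT → STOP
2. Greedily scan the log in chronological order, matching each sequence element in turn (ignoring service)
3. Each time the full pattern completes, increment the count and restart matching from the next event
4. Complete non-overlapping sequences found: 4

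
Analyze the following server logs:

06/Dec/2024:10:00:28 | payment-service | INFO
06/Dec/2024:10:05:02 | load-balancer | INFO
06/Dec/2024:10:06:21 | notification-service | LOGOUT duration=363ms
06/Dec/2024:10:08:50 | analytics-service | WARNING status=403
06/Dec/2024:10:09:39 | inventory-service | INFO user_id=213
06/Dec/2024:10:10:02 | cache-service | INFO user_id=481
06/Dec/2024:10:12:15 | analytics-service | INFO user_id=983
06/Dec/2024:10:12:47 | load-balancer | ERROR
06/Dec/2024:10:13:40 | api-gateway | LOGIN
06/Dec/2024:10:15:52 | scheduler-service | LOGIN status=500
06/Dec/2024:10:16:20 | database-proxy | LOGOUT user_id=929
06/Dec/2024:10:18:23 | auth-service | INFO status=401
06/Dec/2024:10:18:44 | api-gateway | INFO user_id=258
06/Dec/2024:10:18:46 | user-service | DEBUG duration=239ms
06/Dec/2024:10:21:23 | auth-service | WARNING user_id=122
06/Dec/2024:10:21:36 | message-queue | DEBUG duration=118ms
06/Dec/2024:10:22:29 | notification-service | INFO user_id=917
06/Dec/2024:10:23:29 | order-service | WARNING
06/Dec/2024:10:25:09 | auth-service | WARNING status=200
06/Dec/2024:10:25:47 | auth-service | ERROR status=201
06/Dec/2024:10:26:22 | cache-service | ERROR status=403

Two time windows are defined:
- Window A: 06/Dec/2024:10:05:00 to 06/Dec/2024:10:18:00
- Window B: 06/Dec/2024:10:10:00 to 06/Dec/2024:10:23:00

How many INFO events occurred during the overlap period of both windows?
2

To find overlap events:

1. Window A: 06/Dec/2024:10:05:00 to 06/Dec/2024:10:18:00
2. Window B: 06/Dec/2024:10:10:00 to 06/Dec/2024:10:23:00
3. Overlap period: 06/Dec/2024:10:10:00 to 06/Dec/2024:10:18:00
4. Count INFO events in overlap: 2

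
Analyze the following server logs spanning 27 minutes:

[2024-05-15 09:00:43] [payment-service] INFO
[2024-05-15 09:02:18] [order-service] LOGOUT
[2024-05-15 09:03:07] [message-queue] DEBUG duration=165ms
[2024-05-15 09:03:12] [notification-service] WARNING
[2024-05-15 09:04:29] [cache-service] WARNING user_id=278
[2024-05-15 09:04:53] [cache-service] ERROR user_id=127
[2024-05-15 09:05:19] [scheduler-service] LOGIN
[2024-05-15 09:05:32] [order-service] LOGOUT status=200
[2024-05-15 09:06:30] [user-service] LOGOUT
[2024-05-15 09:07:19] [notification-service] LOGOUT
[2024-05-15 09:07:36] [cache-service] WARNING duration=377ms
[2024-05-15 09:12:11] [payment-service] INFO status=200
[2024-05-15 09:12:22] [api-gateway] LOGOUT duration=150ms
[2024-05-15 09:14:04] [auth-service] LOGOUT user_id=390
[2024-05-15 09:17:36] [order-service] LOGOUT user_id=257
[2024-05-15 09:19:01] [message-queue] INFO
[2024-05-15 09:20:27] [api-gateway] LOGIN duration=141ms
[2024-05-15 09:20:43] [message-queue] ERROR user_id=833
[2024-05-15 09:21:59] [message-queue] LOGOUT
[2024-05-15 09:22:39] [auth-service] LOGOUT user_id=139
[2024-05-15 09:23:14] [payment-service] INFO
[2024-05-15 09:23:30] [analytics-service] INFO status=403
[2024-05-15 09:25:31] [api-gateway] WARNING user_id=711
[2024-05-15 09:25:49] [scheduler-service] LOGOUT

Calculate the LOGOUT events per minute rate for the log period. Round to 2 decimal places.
0.37

To calculate the rate:

1. Count total LOGOUT events: 10
2. Total time period: 27 minutes
3. Rate = 10 / 27 = 0.37 events per minute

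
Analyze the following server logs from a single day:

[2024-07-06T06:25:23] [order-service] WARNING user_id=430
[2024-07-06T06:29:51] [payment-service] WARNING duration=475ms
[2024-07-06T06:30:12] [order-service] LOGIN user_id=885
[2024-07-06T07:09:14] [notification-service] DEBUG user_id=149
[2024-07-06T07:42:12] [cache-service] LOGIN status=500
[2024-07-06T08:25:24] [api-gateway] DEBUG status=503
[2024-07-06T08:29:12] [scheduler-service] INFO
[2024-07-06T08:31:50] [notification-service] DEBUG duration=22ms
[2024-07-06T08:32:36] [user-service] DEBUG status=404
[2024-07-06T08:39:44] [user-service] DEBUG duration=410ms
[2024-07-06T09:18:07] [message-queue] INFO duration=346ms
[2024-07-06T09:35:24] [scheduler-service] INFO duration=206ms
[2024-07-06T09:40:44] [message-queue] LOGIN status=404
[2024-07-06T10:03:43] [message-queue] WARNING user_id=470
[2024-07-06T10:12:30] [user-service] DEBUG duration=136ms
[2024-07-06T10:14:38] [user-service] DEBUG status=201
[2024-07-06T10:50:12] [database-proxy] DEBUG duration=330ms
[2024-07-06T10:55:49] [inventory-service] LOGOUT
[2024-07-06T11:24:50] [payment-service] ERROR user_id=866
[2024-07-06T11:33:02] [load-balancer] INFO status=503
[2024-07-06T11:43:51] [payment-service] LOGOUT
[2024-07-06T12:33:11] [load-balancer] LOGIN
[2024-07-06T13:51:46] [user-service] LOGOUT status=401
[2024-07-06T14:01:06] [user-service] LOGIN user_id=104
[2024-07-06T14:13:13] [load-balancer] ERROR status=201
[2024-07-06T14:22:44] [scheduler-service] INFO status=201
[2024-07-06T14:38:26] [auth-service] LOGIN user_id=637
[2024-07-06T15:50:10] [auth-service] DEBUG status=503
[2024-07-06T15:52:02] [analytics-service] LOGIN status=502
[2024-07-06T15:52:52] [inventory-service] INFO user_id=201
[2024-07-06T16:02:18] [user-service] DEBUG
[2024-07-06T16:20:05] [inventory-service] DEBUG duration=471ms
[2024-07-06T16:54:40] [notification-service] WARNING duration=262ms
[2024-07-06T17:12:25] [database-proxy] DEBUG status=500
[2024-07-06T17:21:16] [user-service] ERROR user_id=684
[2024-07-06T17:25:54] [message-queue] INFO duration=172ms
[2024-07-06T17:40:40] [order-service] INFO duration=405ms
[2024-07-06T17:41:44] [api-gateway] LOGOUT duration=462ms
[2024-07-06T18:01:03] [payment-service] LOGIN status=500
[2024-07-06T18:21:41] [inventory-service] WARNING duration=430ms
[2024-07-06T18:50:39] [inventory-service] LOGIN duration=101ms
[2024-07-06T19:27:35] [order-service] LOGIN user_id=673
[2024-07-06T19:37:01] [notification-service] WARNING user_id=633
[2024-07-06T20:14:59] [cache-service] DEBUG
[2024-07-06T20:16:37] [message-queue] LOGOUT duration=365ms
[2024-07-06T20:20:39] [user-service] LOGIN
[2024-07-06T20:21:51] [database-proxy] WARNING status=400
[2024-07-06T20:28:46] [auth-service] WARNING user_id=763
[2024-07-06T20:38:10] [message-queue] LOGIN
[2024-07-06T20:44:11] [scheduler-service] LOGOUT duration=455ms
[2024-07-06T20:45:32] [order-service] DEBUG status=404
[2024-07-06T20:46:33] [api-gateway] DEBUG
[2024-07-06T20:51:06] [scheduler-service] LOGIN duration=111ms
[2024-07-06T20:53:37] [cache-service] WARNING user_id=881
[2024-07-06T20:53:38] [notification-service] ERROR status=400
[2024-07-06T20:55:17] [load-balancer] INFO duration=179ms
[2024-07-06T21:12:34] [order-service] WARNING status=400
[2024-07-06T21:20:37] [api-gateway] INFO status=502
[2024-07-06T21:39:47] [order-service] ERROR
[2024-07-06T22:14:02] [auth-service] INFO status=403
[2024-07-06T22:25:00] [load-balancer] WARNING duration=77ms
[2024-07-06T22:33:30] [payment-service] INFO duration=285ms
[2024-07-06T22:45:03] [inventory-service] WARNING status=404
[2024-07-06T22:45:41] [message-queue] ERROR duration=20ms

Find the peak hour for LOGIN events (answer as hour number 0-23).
20

To find the peak hour:

1. Group all LOGIN events by hour
2. Count events in each hour
3. Find hour with maximum count
4. Peak hour: 20 (with 3 events)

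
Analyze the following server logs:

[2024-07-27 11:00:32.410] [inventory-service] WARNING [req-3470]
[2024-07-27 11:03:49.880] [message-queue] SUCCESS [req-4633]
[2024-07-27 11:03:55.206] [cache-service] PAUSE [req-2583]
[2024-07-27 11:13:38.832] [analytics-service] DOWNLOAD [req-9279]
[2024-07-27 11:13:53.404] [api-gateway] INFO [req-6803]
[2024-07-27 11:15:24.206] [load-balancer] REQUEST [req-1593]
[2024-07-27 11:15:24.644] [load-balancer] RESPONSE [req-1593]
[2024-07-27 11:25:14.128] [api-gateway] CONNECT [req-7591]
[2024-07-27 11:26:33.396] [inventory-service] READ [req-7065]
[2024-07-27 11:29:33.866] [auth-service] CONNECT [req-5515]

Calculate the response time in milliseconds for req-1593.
438

To calculate latency:

1. Find REQUEST with id req-1593: 2024-07-27 11:15:24.206
2. Find RESPONSE with id req-1593: 2024-07-27 11:15:24.644
3. Latency: 2024-07-27 11:15:24.644 - 2024-07-27 11:15:24.206 = 438ms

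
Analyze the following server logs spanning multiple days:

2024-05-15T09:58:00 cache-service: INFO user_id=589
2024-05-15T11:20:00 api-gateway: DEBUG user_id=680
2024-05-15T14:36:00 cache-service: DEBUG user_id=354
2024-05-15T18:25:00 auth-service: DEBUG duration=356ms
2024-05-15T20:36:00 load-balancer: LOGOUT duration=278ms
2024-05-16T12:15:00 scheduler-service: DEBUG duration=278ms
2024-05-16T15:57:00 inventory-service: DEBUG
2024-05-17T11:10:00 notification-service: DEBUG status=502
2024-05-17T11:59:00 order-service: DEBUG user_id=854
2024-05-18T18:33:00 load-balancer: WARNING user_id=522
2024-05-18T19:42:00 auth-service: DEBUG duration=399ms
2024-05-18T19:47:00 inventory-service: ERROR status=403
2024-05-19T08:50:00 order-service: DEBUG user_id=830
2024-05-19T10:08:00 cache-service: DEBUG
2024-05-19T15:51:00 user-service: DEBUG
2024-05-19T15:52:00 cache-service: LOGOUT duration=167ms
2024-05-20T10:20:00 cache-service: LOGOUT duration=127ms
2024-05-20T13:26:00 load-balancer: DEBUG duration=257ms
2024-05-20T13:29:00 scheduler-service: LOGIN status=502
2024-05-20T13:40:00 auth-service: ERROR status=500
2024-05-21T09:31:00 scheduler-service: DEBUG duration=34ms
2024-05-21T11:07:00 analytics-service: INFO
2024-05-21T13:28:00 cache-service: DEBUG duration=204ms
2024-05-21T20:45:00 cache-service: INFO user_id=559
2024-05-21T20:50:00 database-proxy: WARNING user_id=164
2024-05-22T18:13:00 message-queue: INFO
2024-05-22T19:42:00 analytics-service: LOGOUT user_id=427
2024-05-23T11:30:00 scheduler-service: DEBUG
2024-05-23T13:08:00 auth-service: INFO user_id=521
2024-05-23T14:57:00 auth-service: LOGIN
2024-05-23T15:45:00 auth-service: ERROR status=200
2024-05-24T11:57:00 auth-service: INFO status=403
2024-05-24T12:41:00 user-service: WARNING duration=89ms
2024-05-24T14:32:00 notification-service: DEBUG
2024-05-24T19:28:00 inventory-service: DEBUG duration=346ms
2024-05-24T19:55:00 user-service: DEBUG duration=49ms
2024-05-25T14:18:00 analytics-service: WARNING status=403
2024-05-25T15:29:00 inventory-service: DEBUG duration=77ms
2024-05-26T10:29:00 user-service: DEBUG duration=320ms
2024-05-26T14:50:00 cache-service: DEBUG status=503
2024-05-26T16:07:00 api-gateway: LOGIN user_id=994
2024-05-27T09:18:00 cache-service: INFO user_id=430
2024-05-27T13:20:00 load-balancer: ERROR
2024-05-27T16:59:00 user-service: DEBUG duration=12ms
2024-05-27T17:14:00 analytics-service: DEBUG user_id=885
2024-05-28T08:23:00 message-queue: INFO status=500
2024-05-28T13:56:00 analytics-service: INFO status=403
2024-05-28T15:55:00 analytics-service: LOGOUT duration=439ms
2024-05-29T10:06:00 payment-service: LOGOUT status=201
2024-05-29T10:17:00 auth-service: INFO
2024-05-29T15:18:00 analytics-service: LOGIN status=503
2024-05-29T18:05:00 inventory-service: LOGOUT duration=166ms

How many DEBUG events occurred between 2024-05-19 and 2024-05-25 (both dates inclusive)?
11

To filter by date range:

1. Date range: 2024-05-19 through 2024-05-25, both dates inclusive
2. Filter for DEBUG events whose date falls in this range
3. Count matching events: 11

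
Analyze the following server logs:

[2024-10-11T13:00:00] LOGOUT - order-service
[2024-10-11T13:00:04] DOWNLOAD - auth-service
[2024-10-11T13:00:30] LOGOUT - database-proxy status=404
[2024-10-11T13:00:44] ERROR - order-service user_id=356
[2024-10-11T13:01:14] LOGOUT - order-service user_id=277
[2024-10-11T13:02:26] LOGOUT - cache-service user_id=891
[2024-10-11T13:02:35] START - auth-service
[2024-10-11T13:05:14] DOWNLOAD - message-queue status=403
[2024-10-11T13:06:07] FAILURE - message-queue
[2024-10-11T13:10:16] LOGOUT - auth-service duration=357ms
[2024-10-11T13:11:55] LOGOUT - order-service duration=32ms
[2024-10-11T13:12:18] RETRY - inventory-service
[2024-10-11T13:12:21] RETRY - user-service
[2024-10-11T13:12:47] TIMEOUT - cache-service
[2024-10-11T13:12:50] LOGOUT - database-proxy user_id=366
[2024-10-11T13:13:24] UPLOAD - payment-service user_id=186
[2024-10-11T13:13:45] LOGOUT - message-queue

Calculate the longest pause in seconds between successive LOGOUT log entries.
470

To find the longest gap:

1. Extract all LOGOUT events in chronological order
2. Calculate time differences between consecutive events
3. Find the maximum difference
4. Longest gap: 470 seconds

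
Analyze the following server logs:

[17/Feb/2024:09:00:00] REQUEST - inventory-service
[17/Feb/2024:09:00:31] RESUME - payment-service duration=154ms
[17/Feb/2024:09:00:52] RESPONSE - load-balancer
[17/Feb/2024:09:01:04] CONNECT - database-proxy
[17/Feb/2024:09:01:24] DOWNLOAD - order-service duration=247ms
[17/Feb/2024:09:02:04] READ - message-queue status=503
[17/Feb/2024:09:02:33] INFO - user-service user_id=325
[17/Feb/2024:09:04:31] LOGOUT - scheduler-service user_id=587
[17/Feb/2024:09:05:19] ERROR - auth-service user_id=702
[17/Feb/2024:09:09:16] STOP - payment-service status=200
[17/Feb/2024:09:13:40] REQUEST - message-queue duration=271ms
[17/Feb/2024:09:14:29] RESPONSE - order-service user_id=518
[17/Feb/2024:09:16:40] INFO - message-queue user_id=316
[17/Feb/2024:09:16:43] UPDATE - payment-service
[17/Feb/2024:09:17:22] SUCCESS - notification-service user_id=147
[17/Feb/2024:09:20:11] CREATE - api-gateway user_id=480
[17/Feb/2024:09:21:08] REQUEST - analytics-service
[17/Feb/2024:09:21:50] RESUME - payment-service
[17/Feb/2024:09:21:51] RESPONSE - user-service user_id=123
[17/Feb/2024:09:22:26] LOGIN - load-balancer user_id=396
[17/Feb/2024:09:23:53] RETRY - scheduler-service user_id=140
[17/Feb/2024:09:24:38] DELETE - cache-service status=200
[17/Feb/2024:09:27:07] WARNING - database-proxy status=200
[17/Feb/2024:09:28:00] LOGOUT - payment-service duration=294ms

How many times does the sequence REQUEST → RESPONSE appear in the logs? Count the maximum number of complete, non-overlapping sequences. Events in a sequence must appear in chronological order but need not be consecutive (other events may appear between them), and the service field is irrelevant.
3

To count sequences:

1. Look for pattern: REQUEST → RESPONSE
2. Greedily scan the log in chronological order, matching each sequence element in turn (ignoring service)
3. Each time the full pattern completes, increment the count and restart matching from the next event
4. Complete non-overlapping sequences found: 3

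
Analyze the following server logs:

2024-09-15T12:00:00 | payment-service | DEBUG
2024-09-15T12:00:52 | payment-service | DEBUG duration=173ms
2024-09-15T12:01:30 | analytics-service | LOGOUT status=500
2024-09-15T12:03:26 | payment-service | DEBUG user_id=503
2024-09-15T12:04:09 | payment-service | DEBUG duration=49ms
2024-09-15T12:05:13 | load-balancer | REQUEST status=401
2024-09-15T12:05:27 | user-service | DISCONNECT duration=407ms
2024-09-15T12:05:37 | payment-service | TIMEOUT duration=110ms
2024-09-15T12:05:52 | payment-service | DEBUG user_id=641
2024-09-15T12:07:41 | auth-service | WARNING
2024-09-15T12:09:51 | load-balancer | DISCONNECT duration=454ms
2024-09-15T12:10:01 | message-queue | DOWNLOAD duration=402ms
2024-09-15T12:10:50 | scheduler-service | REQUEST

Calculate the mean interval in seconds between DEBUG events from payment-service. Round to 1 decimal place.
88.0

To calculate average interval:

1. Find all DEBUG events for payment-service in order
2. Calculate time gaps between consecutive events
3. Compute mean of gaps: 352 / 4 = 88.0 seconds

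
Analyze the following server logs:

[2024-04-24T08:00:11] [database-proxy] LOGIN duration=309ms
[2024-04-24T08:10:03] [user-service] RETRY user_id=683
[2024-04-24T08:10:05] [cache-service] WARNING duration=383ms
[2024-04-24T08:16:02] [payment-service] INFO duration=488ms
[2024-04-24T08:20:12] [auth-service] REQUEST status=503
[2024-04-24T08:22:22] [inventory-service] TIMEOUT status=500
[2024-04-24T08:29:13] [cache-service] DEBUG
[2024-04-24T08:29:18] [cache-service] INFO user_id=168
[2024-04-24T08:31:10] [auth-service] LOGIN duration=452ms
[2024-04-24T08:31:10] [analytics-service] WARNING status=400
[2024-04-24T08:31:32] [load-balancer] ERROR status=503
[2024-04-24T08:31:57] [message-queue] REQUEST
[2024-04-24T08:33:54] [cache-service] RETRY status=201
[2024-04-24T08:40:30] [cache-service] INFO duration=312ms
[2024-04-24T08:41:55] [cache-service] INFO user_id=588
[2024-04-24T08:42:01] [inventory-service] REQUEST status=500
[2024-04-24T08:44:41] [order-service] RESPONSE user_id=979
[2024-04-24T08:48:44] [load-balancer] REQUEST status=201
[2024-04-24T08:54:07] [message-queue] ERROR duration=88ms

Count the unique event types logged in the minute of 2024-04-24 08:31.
4

To count unique event types:

1. Filter events in the minute starting at 2024-04-24 08:31
2. Extract event types from matching entries
3. Count unique types: 4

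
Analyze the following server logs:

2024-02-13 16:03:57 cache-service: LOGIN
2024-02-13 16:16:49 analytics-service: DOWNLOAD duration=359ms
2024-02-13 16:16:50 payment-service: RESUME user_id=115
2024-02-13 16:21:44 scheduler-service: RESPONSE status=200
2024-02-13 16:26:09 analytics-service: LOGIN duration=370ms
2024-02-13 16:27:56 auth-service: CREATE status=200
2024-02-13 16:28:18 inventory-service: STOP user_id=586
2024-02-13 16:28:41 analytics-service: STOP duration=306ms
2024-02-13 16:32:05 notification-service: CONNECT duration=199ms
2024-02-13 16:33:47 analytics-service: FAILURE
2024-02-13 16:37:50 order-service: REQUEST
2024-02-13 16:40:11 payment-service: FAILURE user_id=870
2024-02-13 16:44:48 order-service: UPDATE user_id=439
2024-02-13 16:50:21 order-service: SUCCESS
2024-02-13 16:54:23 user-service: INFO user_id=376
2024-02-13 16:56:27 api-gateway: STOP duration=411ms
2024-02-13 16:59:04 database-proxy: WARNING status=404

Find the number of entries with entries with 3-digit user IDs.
5

To find matching entries:

1. Pattern to match: entries with 3-digit user IDs
2. Scan each log entry for the pattern
3. Count matches: 5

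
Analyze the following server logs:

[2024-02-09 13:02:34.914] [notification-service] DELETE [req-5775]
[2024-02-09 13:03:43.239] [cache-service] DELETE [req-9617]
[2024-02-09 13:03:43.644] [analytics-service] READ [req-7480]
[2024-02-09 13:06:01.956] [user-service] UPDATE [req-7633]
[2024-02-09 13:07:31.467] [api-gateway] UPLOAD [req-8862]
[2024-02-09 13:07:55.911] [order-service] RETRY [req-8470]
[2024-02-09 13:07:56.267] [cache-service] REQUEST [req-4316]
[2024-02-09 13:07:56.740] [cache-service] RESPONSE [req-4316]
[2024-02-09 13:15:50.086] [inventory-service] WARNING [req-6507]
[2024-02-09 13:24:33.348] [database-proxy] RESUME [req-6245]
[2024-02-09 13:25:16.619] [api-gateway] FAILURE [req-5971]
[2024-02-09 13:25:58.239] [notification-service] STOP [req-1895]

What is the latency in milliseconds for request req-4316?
473

To calculate latency:

1. Find REQUEST with id req-4316: 2024-02-09 13:07:56.267
2. Find RESPONSE with id req-4316: 2024-02-09 13:07:56.740
3. Latency: 2024-02-09 13:07:56.740 - 2024-02-09 13:07:56.267 = 473ms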